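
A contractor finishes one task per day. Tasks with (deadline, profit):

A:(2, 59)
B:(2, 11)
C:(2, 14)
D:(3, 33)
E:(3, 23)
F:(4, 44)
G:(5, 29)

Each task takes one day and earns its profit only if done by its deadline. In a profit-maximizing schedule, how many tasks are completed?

5

By profit: A(d2,59), F(d4,44), D(d3,33), G(d5,29), E(d3,23), C(d2,14), B(d2,11)
A→slot 2; F→slot 4; D→slot 3; G→slot 5; E→slot 1; C skipped; B skipped.
5 of 7 scheduled.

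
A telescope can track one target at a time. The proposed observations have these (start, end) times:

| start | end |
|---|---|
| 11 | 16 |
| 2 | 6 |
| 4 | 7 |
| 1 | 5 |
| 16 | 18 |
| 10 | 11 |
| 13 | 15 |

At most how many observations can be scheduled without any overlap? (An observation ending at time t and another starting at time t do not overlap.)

4

Greedy by earliest finish: after sorting by end time, pick each interval compatible with the last pick.
By end time: (1,5), (2,6), (4,7), (10,11), (13,15), (11,16), (16,18).
Pick (1,5); next start ≥ 5 → (10,11); next start ≥ 11 → (13,15); next start ≥ 15 → (16,18).
Selected 4 observations.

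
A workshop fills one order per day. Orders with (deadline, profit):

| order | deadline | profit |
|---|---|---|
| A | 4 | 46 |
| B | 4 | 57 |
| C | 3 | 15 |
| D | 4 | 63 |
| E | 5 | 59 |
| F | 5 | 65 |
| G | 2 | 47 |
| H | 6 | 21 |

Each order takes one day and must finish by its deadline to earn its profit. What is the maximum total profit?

312

Take jobs in profit order; each goes to the latest open slot no later than its deadline.
By profit: F(d5,65), D(d4,63), E(d5,59), B(d4,57), G(d2,47), A(d4,46), H(d6,21), C(d3,15)
F→slot 5; D→slot 4; E→slot 3; B→slot 2; G→slot 1; A skipped; H→slot 6; C skipped.
Profit = 47 + 57 + 59 + 63 + 65 + 21 = 312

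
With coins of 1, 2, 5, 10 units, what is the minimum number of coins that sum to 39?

39 − 3×10→9 − 1×5→4 − 2×2→0
Total coins = 3 + 1 + 2 = 6

6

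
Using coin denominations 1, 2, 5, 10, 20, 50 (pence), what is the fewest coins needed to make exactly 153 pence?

5

153 = 3×50 + 1×2 + 1×1
Total coins = 3 + 1 + 1 = 5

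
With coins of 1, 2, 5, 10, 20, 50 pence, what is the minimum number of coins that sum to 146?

6

Use the largest denomination that fits, subtract, and repeat.
146 − 2×50→46 − 2×20→6 − 1×5→1 − 1×1→0
Total coins = 2 + 2 + 1 + 1 = 6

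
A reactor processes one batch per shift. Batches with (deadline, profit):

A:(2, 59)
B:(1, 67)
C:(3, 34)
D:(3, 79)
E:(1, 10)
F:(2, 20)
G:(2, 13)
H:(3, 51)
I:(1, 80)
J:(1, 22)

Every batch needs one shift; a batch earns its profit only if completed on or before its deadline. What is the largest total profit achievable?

218

Sort by profit descending; place each in the latest free slot ≤ its deadline.
By profit: I(d1,80), D(d3,79), B(d1,67), A(d2,59), H(d3,51), C(d3,34), J(d1,22), F(d2,20), G(d2,13), E(d1,10)
I→slot 1; D→slot 3; B skipped; A→slot 2; H skipped; C skipped; J skipped; F skipped; G skipped; E skipped.
Profit = 80 + 59 + 79 = 218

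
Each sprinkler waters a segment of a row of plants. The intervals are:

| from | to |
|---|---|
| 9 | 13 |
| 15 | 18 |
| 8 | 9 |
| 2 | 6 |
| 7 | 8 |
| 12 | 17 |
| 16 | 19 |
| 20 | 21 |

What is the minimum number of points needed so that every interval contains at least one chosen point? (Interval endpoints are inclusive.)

5

By right end: [2,6]  [7,8]  [8,9]  [9,13]  [12,17]  [15,18]  [16,19]  [20,21]
[2,6] uncovered → point at 6; [7,8] uncovered → point at 8; [9,13] uncovered → point at 13; [15,18] uncovered → point at 18; [20,21] uncovered → point at 21.
Points: 6, 8, 13, 18, 21 (5 total).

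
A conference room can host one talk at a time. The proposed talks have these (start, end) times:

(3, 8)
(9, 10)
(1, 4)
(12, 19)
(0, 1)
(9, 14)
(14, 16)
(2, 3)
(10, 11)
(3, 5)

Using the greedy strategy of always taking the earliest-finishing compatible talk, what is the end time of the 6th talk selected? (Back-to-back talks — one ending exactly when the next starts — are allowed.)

16

Sorted by end: (0,1)  (2,3)  (1,4)  (3,5)  (3,8)  (9,10)  (10,11)  (9,14)  (14,16)  (12,19)
take (0,1); take (2,3); skip (1,4); take (3,5); skip (3,8); take (9,10); take (10,11); take (14,16).
Selected: (0,1) (2,3) (3,5) (9,10) (10,11) (14,16)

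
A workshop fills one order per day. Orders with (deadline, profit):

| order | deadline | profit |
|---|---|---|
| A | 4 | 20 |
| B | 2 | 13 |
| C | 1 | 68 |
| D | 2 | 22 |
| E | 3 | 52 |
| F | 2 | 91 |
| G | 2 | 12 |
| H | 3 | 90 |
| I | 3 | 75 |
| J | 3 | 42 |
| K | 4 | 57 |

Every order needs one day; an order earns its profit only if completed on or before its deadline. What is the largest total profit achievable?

Sort by profit descending; place each in the latest free slot ≤ its deadline.
By profit: F(d2,91), H(d3,90), I(d3,75), C(d1,68), K(d4,57), E(d3,52), J(d3,42), D(d2,22), A(d4,20), B(d2,13), G(d2,12)
F→slot 2; H→slot 3; I→slot 1; C skipped; K→slot 4; E skipped; J skipped; D skipped; A skipped; B skipped; G skipped.
Profit = 75 + 91 + 90 + 57 = 313

313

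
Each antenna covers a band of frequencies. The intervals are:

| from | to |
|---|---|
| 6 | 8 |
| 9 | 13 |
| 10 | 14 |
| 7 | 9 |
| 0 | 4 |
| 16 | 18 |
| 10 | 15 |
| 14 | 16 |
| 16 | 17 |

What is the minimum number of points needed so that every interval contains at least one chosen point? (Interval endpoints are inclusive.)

Sort by right endpoint; whenever an interval is uncovered, place a point at its right end.
Sorted: [0,4] [6,8] [7,9] [9,13] [10,14] [10,15] [14,16] [16,17] [16,18]
{[0,4]} hit by 4; {[6,8],[7,9]} hit by 8; {[9,13],[10,14],[10,15]} hit by 13; {[14,16],[16,17],[16,18]} hit by 16.
Points: 4, 8, 13, 16 (4 total).

4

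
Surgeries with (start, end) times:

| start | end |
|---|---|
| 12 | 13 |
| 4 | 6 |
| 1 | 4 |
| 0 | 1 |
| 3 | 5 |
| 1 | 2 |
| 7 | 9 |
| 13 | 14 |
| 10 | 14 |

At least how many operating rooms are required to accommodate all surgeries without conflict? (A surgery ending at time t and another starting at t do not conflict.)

2

Count concurrent intervals with a sweep; the peak is the room count.
starts: [0, 1, 1, 3, 4, 7, 10, 12, 13]
ends:   [1, 2, 4, 5, 6, 9, 13, 14, 14]
s0→1 e1→0 s1→1 s1→2  — peak 2.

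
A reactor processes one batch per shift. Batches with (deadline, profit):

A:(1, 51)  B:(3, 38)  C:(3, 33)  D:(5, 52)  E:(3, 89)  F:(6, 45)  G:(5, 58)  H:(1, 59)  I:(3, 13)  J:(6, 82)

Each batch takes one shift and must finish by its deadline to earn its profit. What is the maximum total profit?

Sort by profit descending; place each in the latest free slot ≤ its deadline.
By profit: E(d3,89), J(d6,82), H(d1,59), G(d5,58), D(d5,52), A(d1,51), F(d6,45), B(d3,38), C(d3,33), I(d3,13)
E→slot 3; J→slot 6; H→slot 1; G→slot 5; D→slot 4; A skipped; F→slot 2; B skipped; C skipped; I skipped.
Profit = 59 + 45 + 89 + 52 + 58 + 82 = 385

385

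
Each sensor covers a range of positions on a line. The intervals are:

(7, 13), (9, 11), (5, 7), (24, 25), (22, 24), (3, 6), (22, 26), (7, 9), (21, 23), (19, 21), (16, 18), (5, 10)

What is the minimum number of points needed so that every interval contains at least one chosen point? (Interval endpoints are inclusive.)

5

Sort by right endpoint; whenever an interval is uncovered, place a point at its right end.
Sorted: [3,6] [5,7] [7,9] [5,10] [9,11] [7,13] [16,18] [19,21] [21,23] [22,24] [24,25] [22,26]
{[3,6],[5,7]} hit by 6; {[7,9],[5,10],[9,11],[7,13]} hit by 9; {[16,18]} hit by 18; {[19,21],[21,23]} hit by 21; {[22,24],[24,25],[22,26]} hit by 24.
Points: 6, 9, 18, 21, 24 (5 total).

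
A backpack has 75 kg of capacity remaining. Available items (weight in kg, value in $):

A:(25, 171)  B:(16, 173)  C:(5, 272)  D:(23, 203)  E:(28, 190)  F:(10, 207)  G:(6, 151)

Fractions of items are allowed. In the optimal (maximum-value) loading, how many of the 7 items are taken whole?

Greedy by value/weight ratio, highest first.
Order: C (272/5=54.40) > G (151/6=25.17) > F (207/10=20.70) > B (173/16=10.81) > D (203/23=8.83) > A (171/25=6.84) > E (190/28=6.79)
Fill: take C (5 @ 272) → take G (6 @ 151) → take F (10 @ 207) → take B (16 @ 173) → take D (23 @ 203) → take 15/25 of A → 102.60; 75/75 used.
5 item(s) taken whole; one partial (take 15/25 of A).

5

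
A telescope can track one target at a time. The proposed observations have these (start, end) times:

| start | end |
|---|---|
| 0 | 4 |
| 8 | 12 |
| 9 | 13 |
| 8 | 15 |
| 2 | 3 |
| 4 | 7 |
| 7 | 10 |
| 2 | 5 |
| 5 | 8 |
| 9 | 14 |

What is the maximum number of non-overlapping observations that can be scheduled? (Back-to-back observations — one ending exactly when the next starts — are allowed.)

3

By end time: (2,3), (0,4), (2,5), (4,7), (5,8), (7,10), (8,12), (9,13), (9,14), (8,15).
Pick (2,3); next start ≥ 3 → (4,7); next start ≥ 7 → (7,10).
Selected 3 observations.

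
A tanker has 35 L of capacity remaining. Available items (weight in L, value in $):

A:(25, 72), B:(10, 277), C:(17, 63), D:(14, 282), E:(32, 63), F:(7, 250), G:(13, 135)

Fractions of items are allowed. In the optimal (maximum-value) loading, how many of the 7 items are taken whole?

3

Order: F (250/7=35.71) > B (277/10=27.70) > D (282/14=20.14) > G (135/13=10.38) > C (63/17=3.71) > A (72/25=2.88) > E (63/32=1.97)
Fill: take F (7 @ 250) → take B (10 @ 277) → take D (14 @ 282) → take 4/13 of G → 41.54; 35/35 used.
3 item(s) taken whole; one partial (take 4/13 of G).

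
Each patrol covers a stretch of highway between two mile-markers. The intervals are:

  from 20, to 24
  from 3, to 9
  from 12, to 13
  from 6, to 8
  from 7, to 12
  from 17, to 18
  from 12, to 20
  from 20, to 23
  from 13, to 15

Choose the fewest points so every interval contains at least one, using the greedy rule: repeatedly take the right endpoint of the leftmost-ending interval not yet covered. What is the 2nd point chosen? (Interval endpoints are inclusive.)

Process intervals by earliest right end; each time one isn't hit yet, stab at its right endpoint.
By right end: [6,8]  [3,9]  [7,12]  [12,13]  [13,15]  [17,18]  [12,20]  [20,23]  [20,24]
[6,8] uncovered → point at 8; [12,13] uncovered → point at 13; [17,18] uncovered → point at 18; [20,23] uncovered → point at 23.
Points: 8, 13, 18, 23 (4 total).

13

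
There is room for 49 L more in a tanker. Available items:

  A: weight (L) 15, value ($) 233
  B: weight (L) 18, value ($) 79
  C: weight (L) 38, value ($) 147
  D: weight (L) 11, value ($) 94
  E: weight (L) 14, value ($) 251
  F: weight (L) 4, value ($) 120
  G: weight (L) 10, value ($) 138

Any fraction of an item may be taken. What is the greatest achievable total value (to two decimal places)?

Sort by value per unit weight and fill in that order.
Order: F (120/4=30.00) > E (251/14=17.93) > A (233/15=15.53) > G (138/10=13.80) > D (94/11=8.55) > B (79/18=4.39) > C (147/38=3.87)
Fill: take F (4 @ 120) → take E (14 @ 251) → take A (15 @ 233) → take G (10 @ 138) → take 6/11 of D → 51.27; 49/49 used.
Total value = 793.27

793.27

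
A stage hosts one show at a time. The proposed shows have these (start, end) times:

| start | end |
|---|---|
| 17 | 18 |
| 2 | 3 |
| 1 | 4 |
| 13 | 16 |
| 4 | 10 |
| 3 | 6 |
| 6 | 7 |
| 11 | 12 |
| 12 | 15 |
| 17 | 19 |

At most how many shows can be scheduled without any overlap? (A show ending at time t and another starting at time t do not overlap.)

6

Sorted by end: (2,3)  (1,4)  (3,6)  (6,7)  (4,10)  (11,12)  (12,15)  (13,16)  (17,18)  (17,19)
take (2,3); skip (1,4); take (3,6); take (6,7); take (11,12); take (12,15); take (17,18); skip (17,19).
Selected 6 shows.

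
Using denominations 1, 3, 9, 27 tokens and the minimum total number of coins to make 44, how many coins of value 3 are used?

44 − 1×27→17 − 1×9→8 − 2×3→2 − 2×1→0
Count of 3: 2

2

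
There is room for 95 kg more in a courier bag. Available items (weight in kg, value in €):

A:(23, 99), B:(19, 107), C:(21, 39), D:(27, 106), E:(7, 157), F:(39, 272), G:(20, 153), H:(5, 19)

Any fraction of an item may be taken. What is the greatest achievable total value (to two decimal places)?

732.04

Greedy by value/weight ratio, highest first.
Order: E (157/7=22.43) > G (153/20=7.65) > F (272/39=6.97) > B (107/19=5.63) > A (99/23=4.30) > D (106/27=3.93) > H (19/5=3.80) > C (39/21=1.86)
Fill: take E (7 @ 157) → take G (20 @ 153) → take F (39 @ 272) → take B (19 @ 107) → take 10/23 of A → 43.04; 95/95 used.
Total value = 732.04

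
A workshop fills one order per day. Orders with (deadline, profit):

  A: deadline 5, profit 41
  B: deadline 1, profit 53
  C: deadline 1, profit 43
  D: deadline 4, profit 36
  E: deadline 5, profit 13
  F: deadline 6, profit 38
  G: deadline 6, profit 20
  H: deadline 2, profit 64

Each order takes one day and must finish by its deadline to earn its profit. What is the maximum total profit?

Sort by profit descending; place each in the latest free slot ≤ its deadline.
By profit: H(d2,64), B(d1,53), C(d1,43), A(d5,41), F(d6,38), D(d4,36), G(d6,20), E(d5,13)
H→slot 2; B→slot 1; C skipped; A→slot 5; F→slot 6; D→slot 4; G→slot 3; E skipped.
Profit = 53 + 64 + 20 + 36 + 41 + 38 = 252

252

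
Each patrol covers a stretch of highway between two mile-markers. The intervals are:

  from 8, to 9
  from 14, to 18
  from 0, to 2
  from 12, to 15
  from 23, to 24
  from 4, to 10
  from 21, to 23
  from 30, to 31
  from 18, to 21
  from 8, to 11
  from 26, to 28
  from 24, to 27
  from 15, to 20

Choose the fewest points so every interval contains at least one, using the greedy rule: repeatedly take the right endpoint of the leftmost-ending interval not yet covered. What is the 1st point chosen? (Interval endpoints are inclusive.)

Sorted: [0,2] [8,9] [4,10] [8,11] [12,15] [14,18] [15,20] [18,21] [21,23] [23,24] [24,27] [26,28] [30,31]
{[0,2]} hit by 2; {[8,9],[4,10],[8,11]} hit by 9; {[12,15],[14,18],[15,20]} hit by 15; {[18,21],[21,23]} hit by 21; {[23,24],[24,27]} hit by 24; {[26,28]} hit by 28; {[30,31]} hit by 31.
Points: 2, 9, 15, 21, 24, 28, 31 (7 total).

2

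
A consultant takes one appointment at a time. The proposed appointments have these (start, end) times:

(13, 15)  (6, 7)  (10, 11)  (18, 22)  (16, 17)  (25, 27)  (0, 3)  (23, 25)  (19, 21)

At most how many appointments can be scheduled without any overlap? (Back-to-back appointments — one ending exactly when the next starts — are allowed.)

Order by finish time; keep every interval that doesn't clash with the previous kept one.
By end time: (0,3), (6,7), (10,11), (13,15), (16,17), (19,21), (18,22), (23,25), (25,27).
Pick (0,3); next start ≥ 3 → (6,7); next start ≥ 7 → (10,11); next start ≥ 11 → (13,15); next start ≥ 15 → (16,17); next start ≥ 17 → (19,21); next start ≥ 21 → (23,25); next start ≥ 25 → (25,27).
Selected 8 appointments.

8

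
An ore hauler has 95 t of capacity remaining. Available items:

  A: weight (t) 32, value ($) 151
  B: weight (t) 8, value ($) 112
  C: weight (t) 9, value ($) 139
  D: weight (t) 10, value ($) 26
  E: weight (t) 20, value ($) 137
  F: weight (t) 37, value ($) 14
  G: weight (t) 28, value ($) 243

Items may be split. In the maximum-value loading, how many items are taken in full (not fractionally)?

4

Ratios (sorted): C 15.44, B 14.00, G 8.68, E 6.85, A 4.72, D 2.60, F 0.38
take C (9 @ 139); take B (8 @ 112); take G (28 @ 243); take E (20 @ 137); take 30/32 of A → 141.56. Capacity used 95/95.
4 item(s) taken whole; one partial (take 30/32 of A).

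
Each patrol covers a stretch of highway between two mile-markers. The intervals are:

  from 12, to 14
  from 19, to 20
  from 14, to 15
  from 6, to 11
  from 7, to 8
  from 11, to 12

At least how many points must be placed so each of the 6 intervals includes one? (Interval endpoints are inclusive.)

Sort by right endpoint; whenever an interval is uncovered, place a point at its right end.
By right end: [7,8]  [6,11]  [11,12]  [12,14]  [14,15]  [19,20]
[7,8] uncovered → point at 8; [11,12] uncovered → point at 12; [14,15] uncovered → point at 15; [19,20] uncovered → point at 20.
Points: 8, 12, 15, 20 (4 total).

4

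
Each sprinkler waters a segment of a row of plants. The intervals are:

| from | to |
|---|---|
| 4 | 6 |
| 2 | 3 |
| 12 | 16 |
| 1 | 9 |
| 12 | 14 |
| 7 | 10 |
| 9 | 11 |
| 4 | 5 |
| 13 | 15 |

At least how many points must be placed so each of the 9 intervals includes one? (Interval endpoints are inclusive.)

Process intervals by earliest right end; each time one isn't hit yet, stab at its right endpoint.
Sorted: [2,3] [4,5] [4,6] [1,9] [7,10] [9,11] [12,14] [13,15] [12,16]
{[2,3]} hit by 3; {[4,5],[4,6],[1,9]} hit by 5; {[7,10],[9,11]} hit by 10; {[12,14],[13,15],[12,16]} hit by 14.
Points: 3, 5, 10, 14 (4 total).

4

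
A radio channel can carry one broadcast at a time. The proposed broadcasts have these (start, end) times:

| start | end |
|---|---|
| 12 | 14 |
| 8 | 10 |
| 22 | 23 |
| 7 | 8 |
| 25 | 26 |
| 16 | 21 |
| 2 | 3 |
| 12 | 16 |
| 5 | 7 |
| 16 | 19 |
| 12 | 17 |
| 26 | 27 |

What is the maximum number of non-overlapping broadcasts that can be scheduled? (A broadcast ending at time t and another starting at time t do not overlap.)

9

By end time: (2,3), (5,7), (7,8), (8,10), (12,14), (12,16), (12,17), (16,19), (16,21), (22,23), (25,26), (26,27).
Pick (2,3); next start ≥ 3 → (5,7); next start ≥ 7 → (7,8); next start ≥ 8 → (8,10); next start ≥ 10 → (12,14); next start ≥ 14 → (16,19); next start ≥ 19 → (22,23); next start ≥ 23 → (25,26); next start ≥ 26 → (26,27).
Selected 9 broadcasts.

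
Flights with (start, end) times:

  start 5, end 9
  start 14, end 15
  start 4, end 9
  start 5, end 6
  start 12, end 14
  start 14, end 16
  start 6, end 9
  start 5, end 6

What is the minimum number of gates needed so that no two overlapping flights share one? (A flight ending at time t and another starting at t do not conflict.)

starts: [4, 5, 5, 5, 6, 12, 14, 14]
ends:   [6, 6, 9, 9, 9, 14, 15, 16]
s4→1 s5→2 s5→3 s5→4  — peak 4.

4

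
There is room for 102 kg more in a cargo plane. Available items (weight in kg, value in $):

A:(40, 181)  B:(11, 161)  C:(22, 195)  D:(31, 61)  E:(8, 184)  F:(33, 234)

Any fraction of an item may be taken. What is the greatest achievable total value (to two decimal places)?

Sort by value per unit weight and fill in that order.
Order: E (184/8=23.00) > B (161/11=14.64) > C (195/22=8.86) > F (234/33=7.09) > A (181/40=4.53) > D (61/31=1.97)
Fill: take E (8 @ 184) → take B (11 @ 161) → take C (22 @ 195) → take F (33 @ 234) → take 28/40 of A → 126.70; 102/102 used.
Total value = 900.70

900.70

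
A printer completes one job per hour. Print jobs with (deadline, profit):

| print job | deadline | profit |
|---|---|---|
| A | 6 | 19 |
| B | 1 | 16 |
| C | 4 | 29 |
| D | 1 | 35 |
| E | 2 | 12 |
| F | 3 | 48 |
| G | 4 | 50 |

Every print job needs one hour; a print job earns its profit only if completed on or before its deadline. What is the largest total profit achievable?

181

Take jobs in profit order; each goes to the latest open slot no later than its deadline.
Profit order: G=50 F=48 D=35 C=29 A=19 B=16 E=12
Assign: G→slot 4, F→slot 3, D→slot 1, C→slot 2, A→slot 6, B skipped, E skipped.
Slots: [1:D] [2:C] [3:F] [4:G] [6:A]
Profit = 35 + 29 + 48 + 50 + 19 = 181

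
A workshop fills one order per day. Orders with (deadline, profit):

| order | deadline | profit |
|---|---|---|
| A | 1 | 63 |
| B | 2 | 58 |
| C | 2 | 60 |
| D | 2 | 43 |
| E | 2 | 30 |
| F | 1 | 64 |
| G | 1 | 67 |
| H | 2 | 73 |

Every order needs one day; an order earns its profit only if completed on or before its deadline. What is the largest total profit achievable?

140

Take jobs in profit order; each goes to the latest open slot no later than its deadline.
Profit order: H=73 G=67 F=64 A=63 C=60 B=58 D=43 E=30
Assign: H→slot 2, G→slot 1, F skipped, A skipped, C skipped, B skipped, D skipped, E skipped.
Slots: [1:G] [2:H]
Profit = 67 + 73 = 140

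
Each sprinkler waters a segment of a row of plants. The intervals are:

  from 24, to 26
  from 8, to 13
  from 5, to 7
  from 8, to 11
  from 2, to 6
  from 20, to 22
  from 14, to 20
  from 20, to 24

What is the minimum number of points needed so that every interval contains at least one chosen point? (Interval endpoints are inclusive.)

Sort by right endpoint; whenever an interval is uncovered, place a point at its right end.
By right end: [2,6]  [5,7]  [8,11]  [8,13]  [14,20]  [20,22]  [20,24]  [24,26]
[2,6] uncovered → point at 6; [8,11] uncovered → point at 11; [14,20] uncovered → point at 20; [24,26] uncovered → point at 26.
Points: 6, 11, 20, 26 (4 total).

4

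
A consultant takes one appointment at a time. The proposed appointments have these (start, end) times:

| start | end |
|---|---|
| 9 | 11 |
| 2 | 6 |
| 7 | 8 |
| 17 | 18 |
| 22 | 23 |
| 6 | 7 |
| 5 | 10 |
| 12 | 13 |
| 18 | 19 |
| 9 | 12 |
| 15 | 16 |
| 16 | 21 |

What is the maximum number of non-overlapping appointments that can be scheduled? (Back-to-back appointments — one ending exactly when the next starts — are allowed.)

Greedy by earliest finish: after sorting by end time, pick each interval compatible with the last pick.
Sorted by end: (2,6)  (6,7)  (7,8)  (5,10)  (9,11)  (9,12)  (12,13)  (15,16)  (17,18)  (18,19)  (16,21)  (22,23)
take (2,6); take (6,7); take (7,8); skip (5,10); take (9,11); skip (9,12); take (12,13); take (15,16); take (17,18); take (18,19); skip (16,21); take (22,23).
Selected 9 appointments.

9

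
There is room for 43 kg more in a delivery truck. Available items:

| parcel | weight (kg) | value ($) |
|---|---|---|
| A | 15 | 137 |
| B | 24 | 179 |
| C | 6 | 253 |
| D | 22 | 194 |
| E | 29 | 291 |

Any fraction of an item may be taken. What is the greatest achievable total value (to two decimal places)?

617.07

Sort by value per unit weight and fill in that order.
Order: C (253/6=42.17) > E (291/29=10.03) > A (137/15=9.13) > D (194/22=8.82) > B (179/24=7.46)
Fill: take C (6 @ 253) → take E (29 @ 291) → take 8/15 of A → 73.07; 43/43 used.
Total value = 617.07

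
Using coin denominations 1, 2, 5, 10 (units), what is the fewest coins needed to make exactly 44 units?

6

44 − 4×10→4 − 2×2→0
Total coins = 4 + 2 = 6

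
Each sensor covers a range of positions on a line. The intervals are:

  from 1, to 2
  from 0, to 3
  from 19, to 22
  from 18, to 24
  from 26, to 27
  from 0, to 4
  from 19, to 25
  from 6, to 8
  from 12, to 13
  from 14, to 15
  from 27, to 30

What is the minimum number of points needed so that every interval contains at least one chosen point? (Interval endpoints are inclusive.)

6

Sorted: [1,2] [0,3] [0,4] [6,8] [12,13] [14,15] [19,22] [18,24] [19,25] [26,27] [27,30]
{[1,2],[0,3],[0,4]} hit by 2; {[6,8]} hit by 8; {[12,13]} hit by 13; {[14,15]} hit by 15; {[19,22],[18,24],[19,25]} hit by 22; {[26,27],[27,30]} hit by 27.
Points: 2, 8, 13, 15, 22, 27 (6 total).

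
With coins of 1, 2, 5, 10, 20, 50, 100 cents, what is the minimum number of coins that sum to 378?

378 = 3×100 + 1×50 + 1×20 + 1×5 + 1×2 + 1×1
Total coins = 3 + 1 + 1 + 1 + 1 + 1 = 8

8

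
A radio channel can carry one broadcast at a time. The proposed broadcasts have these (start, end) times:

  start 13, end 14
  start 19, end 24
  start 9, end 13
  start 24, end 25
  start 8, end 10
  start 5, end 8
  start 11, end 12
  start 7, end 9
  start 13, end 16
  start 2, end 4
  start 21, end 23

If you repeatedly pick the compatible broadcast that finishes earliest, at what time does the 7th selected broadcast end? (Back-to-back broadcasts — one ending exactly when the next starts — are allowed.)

Greedy by earliest finish: after sorting by end time, pick each interval compatible with the last pick.
By end time: (2,4), (5,8), (7,9), (8,10), (11,12), (9,13), (13,14), (13,16), (21,23), (19,24), (24,25).
Pick (2,4); next start ≥ 4 → (5,8); next start ≥ 8 → (8,10); next start ≥ 10 → (11,12); next start ≥ 12 → (13,14); next start ≥ 14 → (21,23); next start ≥ 23 → (24,25).
Selected: (2,4) (5,8) (8,10) (11,12) (13,14) (21,23) (24,25)

25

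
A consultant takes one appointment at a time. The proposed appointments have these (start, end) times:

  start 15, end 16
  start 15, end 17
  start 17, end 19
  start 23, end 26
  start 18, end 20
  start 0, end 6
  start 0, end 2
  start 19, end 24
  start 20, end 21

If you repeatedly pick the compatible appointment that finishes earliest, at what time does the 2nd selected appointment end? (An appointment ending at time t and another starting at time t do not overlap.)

16

Sort by end time and greedily take each interval whose start is ≥ the last chosen end.
By end time: (0,2), (0,6), (15,16), (15,17), (17,19), (18,20), (20,21), (19,24), (23,26).
Pick (0,2); next start ≥ 2 → (15,16); next start ≥ 16 → (17,19); next start ≥ 19 → (20,21); next start ≥ 21 → (23,26).
Selected: (0,2) (15,16) (17,19) (20,21) (23,26)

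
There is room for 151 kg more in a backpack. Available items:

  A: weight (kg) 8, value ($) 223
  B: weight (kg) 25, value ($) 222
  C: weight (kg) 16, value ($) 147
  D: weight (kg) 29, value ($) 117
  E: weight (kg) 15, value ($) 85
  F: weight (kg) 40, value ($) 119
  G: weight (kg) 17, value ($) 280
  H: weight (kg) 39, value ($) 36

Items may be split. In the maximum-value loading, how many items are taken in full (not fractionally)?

Greedy by value/weight ratio, highest first.
Order: A (223/8=27.88) > G (280/17=16.47) > C (147/16=9.19) > B (222/25=8.88) > E (85/15=5.67) > D (117/29=4.03) > F (119/40=2.98) > H (36/39=0.92)
Fill: take A (8 @ 223) → take G (17 @ 280) → take C (16 @ 147) → take B (25 @ 222) → take E (15 @ 85) → take D (29 @ 117) → take F (40 @ 119) → take 1/39 of H → 0.92; 151/151 used.
7 item(s) taken whole; one partial (take 1/39 of H).

7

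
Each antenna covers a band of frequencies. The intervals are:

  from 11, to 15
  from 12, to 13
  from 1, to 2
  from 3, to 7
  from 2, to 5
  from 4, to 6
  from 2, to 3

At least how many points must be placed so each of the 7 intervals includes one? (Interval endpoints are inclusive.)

3

By right end: [1,2]  [2,3]  [2,5]  [4,6]  [3,7]  [12,13]  [11,15]
[1,2] uncovered → point at 2; [4,6] uncovered → point at 6; [12,13] uncovered → point at 13.
Points: 2, 6, 13 (3 total).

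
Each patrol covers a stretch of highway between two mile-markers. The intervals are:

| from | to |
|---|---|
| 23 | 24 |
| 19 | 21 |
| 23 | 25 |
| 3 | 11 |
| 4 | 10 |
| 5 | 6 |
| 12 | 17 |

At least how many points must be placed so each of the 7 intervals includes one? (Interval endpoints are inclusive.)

Process intervals by earliest right end; each time one isn't hit yet, stab at its right endpoint.
By right end: [5,6]  [4,10]  [3,11]  [12,17]  [19,21]  [23,24]  [23,25]
[5,6] uncovered → point at 6; [12,17] uncovered → point at 17; [19,21] uncovered → point at 21; [23,24] uncovered → point at 24.
Points: 6, 17, 21, 24 (4 total).

4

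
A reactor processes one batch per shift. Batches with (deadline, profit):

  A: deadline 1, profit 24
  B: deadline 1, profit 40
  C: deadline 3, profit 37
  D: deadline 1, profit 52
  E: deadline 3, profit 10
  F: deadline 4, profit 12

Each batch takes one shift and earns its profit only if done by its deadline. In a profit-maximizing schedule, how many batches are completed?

4

Sort by profit descending; place each in the latest free slot ≤ its deadline.
Profit order: D=52 B=40 C=37 A=24 F=12 E=10
Assign: D→slot 1, B skipped, C→slot 3, A skipped, F→slot 4, E→slot 2.
Slots: [1:D] [2:E] [3:C] [4:F]
4 of 6 scheduled.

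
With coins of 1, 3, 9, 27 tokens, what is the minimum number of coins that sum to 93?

93 − 3×27→12 − 1×9→3 − 1×3→0
Total coins = 3 + 1 + 1 = 5

5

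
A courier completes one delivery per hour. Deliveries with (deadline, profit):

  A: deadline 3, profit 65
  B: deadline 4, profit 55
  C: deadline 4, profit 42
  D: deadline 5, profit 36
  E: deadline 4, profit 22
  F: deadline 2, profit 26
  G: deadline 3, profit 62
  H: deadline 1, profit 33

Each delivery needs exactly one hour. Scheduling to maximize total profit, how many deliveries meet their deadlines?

Take jobs in profit order; each goes to the latest open slot no later than its deadline.
Profit order: A=65 G=62 B=55 C=42 D=36 H=33 F=26 E=22
Assign: A→slot 3, G→slot 2, B→slot 4, C→slot 1, D→slot 5, H skipped, F skipped, E skipped.
Slots: [1:C] [2:G] [3:A] [4:B] [5:D]
5 of 8 scheduled.

5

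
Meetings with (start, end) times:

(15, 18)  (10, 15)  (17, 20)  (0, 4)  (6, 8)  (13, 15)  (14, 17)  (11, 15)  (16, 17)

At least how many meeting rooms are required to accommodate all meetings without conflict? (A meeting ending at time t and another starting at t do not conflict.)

The answer is the maximum number of intervals overlapping at any instant.
starts: [0, 6, 10, 11, 13, 14, 15, 16, 17]
ends:   [4, 8, 15, 15, 15, 17, 17, 18, 20]
s0→1 e4→0 s6→1 e8→0 s10→1 s11→2 s13→3 s14→4  — peak 4.

4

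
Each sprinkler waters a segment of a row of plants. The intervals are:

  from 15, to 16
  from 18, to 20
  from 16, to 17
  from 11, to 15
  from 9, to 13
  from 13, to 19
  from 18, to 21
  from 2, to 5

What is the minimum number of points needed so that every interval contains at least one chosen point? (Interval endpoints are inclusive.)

Sorted: [2,5] [9,13] [11,15] [15,16] [16,17] [13,19] [18,20] [18,21]
{[2,5]} hit by 5; {[9,13],[11,15]} hit by 13; {[15,16],[16,17],[13,19]} hit by 16; {[18,20],[18,21]} hit by 20.
Points: 5, 13, 16, 20 (4 total).

4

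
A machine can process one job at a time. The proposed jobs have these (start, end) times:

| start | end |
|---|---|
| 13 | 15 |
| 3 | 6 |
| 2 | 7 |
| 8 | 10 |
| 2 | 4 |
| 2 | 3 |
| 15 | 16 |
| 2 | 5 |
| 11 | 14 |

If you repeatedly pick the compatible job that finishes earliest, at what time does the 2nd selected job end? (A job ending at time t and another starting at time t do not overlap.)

6

Sort by end time and greedily take each interval whose start is ≥ the last chosen end.
Sorted by end: (2,3)  (2,4)  (2,5)  (3,6)  (2,7)  (8,10)  (11,14)  (13,15)  (15,16)
take (2,3); take (3,6); take (8,10); take (11,14); take (15,16).
Selected: (2,3) (3,6) (8,10) (11,14) (15,16)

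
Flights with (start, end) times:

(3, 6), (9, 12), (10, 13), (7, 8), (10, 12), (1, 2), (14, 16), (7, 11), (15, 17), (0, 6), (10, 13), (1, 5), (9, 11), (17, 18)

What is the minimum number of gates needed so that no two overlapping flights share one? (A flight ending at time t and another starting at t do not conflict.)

The answer is the maximum number of intervals overlapping at any instant.
starts: [0, 1, 1, 3, 7, 7, 9, 9, 10, 10, 10, 14, 15, 17]
ends:   [2, 5, 6, 6, 8, 11, 11, 12, 12, 13, 13, 16, 17, 18]
s0→1 s1→2 s1→3 e2→2 s3→3 e5→2 e6→1 e6→0 s7→1 s7→2 e8→1 s9→2 s9→3 s10→4 s10→5 s10→6  — peak 6.

6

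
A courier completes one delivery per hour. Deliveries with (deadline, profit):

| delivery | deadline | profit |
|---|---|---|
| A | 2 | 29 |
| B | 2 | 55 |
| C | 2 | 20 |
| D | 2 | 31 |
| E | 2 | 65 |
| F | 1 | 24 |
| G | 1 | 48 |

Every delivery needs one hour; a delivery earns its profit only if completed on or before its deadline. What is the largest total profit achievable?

120

By profit: E(d2,65), B(d2,55), G(d1,48), D(d2,31), A(d2,29), F(d1,24), C(d2,20)
E→slot 2; B→slot 1; G skipped; D skipped; A skipped; F skipped; C skipped.
Profit = 55 + 65 = 120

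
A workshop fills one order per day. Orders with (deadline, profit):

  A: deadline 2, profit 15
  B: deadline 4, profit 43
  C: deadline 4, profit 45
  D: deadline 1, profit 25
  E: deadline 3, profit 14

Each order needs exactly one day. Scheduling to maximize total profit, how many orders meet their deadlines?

Take jobs in profit order; each goes to the latest open slot no later than its deadline.
By profit: C(d4,45), B(d4,43), D(d1,25), A(d2,15), E(d3,14)
C→slot 4; B→slot 3; D→slot 1; A→slot 2; E skipped.
4 of 5 scheduled.

4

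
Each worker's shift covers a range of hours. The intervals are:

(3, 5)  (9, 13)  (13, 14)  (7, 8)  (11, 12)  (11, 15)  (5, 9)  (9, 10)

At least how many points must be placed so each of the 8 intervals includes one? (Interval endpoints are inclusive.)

Sort by right endpoint; whenever an interval is uncovered, place a point at its right end.
Sorted: [3,5] [7,8] [5,9] [9,10] [11,12] [9,13] [13,14] [11,15]
{[3,5]} hit by 5; {[7,8],[5,9]} hit by 8; {[9,10]} hit by 10; {[11,12],[9,13]} hit by 12; {[13,14],[11,15]} hit by 14.
Points: 5, 8, 10, 12, 14 (5 total).

5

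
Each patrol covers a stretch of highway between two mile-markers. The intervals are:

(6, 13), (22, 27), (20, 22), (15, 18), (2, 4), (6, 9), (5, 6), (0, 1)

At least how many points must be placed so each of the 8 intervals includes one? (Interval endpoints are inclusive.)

5

By right end: [0,1]  [2,4]  [5,6]  [6,9]  [6,13]  [15,18]  [20,22]  [22,27]
[0,1] uncovered → point at 1; [2,4] uncovered → point at 4; [5,6] uncovered → point at 6; [15,18] uncovered → point at 18; [20,22] uncovered → point at 22.
Points: 1, 4, 6, 18, 22 (5 total).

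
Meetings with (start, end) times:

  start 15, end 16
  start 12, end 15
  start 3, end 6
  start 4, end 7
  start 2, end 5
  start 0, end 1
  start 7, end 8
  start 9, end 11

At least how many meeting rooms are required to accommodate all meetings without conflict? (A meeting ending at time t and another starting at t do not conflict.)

Count concurrent intervals with a sweep; the peak is the room count.
starts: [0, 2, 3, 4, 7, 9, 12, 15]
ends:   [1, 5, 6, 7, 8, 11, 15, 16]
s0→1 e1→0 s2→1 s3→2 s4→3  — peak 3.

3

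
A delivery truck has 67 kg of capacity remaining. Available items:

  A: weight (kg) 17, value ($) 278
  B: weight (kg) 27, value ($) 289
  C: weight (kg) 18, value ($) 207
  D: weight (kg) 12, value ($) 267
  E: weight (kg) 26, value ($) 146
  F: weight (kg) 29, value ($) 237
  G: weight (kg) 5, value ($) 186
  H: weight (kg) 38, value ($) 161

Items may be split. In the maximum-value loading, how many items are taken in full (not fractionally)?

Order: G (186/5=37.20) > D (267/12=22.25) > A (278/17=16.35) > C (207/18=11.50) > B (289/27=10.70) > F (237/29=8.17) > E (146/26=5.62) > H (161/38=4.24)
Fill: take G (5 @ 186) → take D (12 @ 267) → take A (17 @ 278) → take C (18 @ 207) → take 15/27 of B → 160.56; 67/67 used.
4 item(s) taken whole; one partial (take 15/27 of B).

4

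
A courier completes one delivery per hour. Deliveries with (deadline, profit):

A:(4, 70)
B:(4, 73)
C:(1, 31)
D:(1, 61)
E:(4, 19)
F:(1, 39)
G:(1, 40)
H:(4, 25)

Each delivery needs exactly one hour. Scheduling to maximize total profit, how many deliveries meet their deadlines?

4

By profit: B(d4,73), A(d4,70), D(d1,61), G(d1,40), F(d1,39), C(d1,31), H(d4,25), E(d4,19)
B→slot 4; A→slot 3; D→slot 1; G skipped; F skipped; C skipped; H→slot 2; E skipped.
4 of 8 scheduled.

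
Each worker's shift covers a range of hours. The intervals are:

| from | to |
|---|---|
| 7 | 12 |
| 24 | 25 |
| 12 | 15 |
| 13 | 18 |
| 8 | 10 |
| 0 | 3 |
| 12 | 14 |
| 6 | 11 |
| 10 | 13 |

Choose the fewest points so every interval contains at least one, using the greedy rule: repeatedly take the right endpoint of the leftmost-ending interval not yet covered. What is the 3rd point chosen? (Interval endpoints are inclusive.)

Process intervals by earliest right end; each time one isn't hit yet, stab at its right endpoint.
By right end: [0,3]  [8,10]  [6,11]  [7,12]  [10,13]  [12,14]  [12,15]  [13,18]  [24,25]
[0,3] uncovered → point at 3; [8,10] uncovered → point at 10; [12,14] uncovered → point at 14; [24,25] uncovered → point at 25.
Points: 3, 10, 14, 25 (4 total).

14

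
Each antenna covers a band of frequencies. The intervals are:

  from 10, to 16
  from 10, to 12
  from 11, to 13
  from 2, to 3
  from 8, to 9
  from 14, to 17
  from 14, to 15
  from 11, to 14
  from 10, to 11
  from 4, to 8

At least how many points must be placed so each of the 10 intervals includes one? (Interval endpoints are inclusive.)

Sort by right endpoint; whenever an interval is uncovered, place a point at its right end.
Sorted: [2,3] [4,8] [8,9] [10,11] [10,12] [11,13] [11,14] [14,15] [10,16] [14,17]
{[2,3]} hit by 3; {[4,8],[8,9]} hit by 8; {[10,11],[10,12],[11,13],[11,14]} hit by 11; {[14,15],[10,16],[14,17]} hit by 15.
Points: 3, 8, 11, 15 (4 total).

4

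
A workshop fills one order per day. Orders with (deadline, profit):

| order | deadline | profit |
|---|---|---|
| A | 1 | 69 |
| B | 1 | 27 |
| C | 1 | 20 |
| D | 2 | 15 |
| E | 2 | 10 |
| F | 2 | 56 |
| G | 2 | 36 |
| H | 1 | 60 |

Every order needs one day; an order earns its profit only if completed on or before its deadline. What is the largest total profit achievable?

125

Profit order: A=69 H=60 F=56 G=36 B=27 C=20 D=15 E=10
Assign: A→slot 1, H skipped, F→slot 2, G skipped, B skipped, C skipped, D skipped, E skipped.
Slots: [1:A] [2:F]
Profit = 69 + 56 = 125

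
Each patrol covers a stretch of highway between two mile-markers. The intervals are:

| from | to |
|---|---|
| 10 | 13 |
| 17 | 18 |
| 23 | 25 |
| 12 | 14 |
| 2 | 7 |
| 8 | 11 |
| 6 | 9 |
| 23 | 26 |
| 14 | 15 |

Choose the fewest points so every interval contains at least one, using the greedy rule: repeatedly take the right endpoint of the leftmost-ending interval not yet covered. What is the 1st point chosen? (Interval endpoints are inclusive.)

Process intervals by earliest right end; each time one isn't hit yet, stab at its right endpoint.
Sorted: [2,7] [6,9] [8,11] [10,13] [12,14] [14,15] [17,18] [23,25] [23,26]
{[2,7],[6,9]} hit by 7; {[8,11],[10,13]} hit by 11; {[12,14],[14,15]} hit by 14; {[17,18]} hit by 18; {[23,25],[23,26]} hit by 25.
Points: 7, 11, 14, 18, 25 (5 total).

7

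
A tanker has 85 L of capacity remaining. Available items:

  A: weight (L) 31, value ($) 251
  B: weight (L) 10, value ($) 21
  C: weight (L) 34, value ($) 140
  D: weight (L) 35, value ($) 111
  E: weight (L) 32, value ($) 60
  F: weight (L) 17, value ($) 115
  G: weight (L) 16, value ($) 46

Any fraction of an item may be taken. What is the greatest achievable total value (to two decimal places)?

Greedy by value/weight ratio, highest first.
Order: A (251/31=8.10) > F (115/17=6.76) > C (140/34=4.12) > D (111/35=3.17) > G (46/16=2.88) > B (21/10=2.10) > E (60/32=1.88)
Fill: take A (31 @ 251) → take F (17 @ 115) → take C (34 @ 140) → take 3/35 of D → 9.51; 85/85 used.
Total value = 515.51

515.51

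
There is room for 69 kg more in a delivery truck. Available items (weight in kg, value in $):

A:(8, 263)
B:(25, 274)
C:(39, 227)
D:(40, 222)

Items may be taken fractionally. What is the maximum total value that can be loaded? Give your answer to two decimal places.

746.54

Greedy by value/weight ratio, highest first.
Ratios (sorted): A 32.88, B 10.96, C 5.82, D 5.55
take A (8 @ 263); take B (25 @ 274); take 36/39 of C → 209.54. Capacity used 69/69.
Total value = 746.54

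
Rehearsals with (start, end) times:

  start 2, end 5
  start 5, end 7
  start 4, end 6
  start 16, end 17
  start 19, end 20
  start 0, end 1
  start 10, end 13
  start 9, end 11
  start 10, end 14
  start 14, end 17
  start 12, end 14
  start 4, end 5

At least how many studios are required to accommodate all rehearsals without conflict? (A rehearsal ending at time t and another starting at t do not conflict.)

3

Events (time:±→running): 0:+→1 1:-→0 2:+→1 4:+→2 4:+→3 … peak 3.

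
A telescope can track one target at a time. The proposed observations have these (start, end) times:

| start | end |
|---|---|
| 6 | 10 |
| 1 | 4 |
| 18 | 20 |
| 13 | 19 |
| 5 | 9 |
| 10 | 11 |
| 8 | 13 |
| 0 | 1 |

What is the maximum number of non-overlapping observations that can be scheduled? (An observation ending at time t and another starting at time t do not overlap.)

5

Order by finish time; keep every interval that doesn't clash with the previous kept one.
By end time: (0,1), (1,4), (5,9), (6,10), (10,11), (8,13), (13,19), (18,20).
Pick (0,1); next start ≥ 1 → (1,4); next start ≥ 4 → (5,9); next start ≥ 9 → (10,11); next start ≥ 11 → (13,19).
Selected 5 observations.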